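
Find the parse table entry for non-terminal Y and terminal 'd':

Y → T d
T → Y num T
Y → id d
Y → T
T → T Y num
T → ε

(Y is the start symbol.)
Y → T d, Y → T

To find M[Y, 'd'], we find productions for Y where 'd' is in the predict set (PREDICT(N → α) = (FIRST(α) \ {ε}) ∪ (FOLLOW(N) if α ⇒* ε)).

Relevant sets:
  FIRST(T) = { 'd', 'id', 'num', ε }
  FOLLOW(Y) = { $, 'num' }

Y → T d: PREDICT = { 'd', 'id', 'num' }
  'd' is in predict set, so this production goes in M[Y, 'd']
Y → id d: PREDICT = { 'id' }
Y → T: PREDICT = { $, 'd', 'id', 'num' }
  'd' is in predict set, so this production goes in M[Y, 'd']

M[Y, 'd'] = Y → T d, Y → T  (a multiply-defined cell — the grammar is not LL(1))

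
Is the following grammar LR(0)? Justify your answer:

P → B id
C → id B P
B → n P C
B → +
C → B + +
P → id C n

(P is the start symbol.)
A grammar is LR(0) if no state in the canonical LR(0) collection has:
  - both a shift item (dot before a terminal) and a complete item (shift-reduce conflict), or
  - two or more complete items (reduce-reduce conflict; the accept item [P' → P .] counts as a complete item here).

Augment with P' → P and build the canonical LR(0) collection (I0 = CLOSURE({[P' → . P]}), then GOTO on every symbol after a dot until no new states appear). It has 17 states:
  I0: { [B → . +], [B → . n P C], [P → . B id], [P → . id C n], [P' → . P] }  — shift
  I1: { [B → + .] }  — reduce
  I2: { [P → B . id] }  — shift
  I3: { [P' → P .] }  — accept
  I4: { [B → . +], [B → . n P C], [C → . B + +], [C → . id B P], [P → id . C n] }  — shift
  I5: { [B → . +], [B → . n P C], [B → n . P C], [P → . B id], [P → . id C n] }  — shift
  I6: { [B → . +], [B → . n P C], [B → n P . C], [C → . B + +], [C → . id B P] }  — shift
  I7: { [C → B . + +] }  — shift
  I8: { [B → n P C .] }  — reduce
  I9: { [B → . +], [B → . n P C], [C → id . B P] }  — shift
  I10: { [B → . +], [B → . n P C], [C → id B . P], [P → . B id], [P → . id C n] }  — shift
  I11: { [C → id B P .] }  — reduce
  I12: { [C → B + . +] }  — shift
  I13: { [C → B + + .] }  — reduce
  I14: { [P → id C . n] }  — shift
  I15: { [P → id C n .] }  — reduce
  I16: { [P → B id .] }  — reduce

Every state is either a pure shift/goto state or contains exactly one complete item and nothing to shift — no conflicts. The grammar is LR(0).

Answer: Yes, the grammar is LR(0)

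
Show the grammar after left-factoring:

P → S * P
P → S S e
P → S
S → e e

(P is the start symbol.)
P → S P'
P' → * P
P' → S e
P' → ε
S → e e

Left-factoring transforms A → αβ₁ | αβ₂ into A → αA' and A' → β₁ | β₂
(α is the longest common prefix among the alternatives). Repeat until
no nonterminal has two alternatives with a common prefix.

Round 1: P has alternatives sharing prefix 'S'. Introduce P': P → S P'
  Add: P' → * P
  Add: P' → S e
  Add: P' → ε

No remaining common prefixes — done.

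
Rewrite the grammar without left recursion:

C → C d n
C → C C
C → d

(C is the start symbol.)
C → d C'
C' → d n C'
C' → C C'
C' → ε

C is directly left-recursive. The standard transformation for
  A → A α₁ | ... | A α_m | β₁ | ... | β_n
is
  A  → β₁ A' | ... | β_n A'
  A' → α₁ A' | ... | α_m A' | ε

C → d becomes C → d C'
C → C d n becomes C' → d n C'
C → C C becomes C' → C C'
Add C' → ε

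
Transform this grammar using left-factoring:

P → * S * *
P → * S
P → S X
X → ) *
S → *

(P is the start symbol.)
Left-factoring transforms A → αβ₁ | αβ₂ into A → αA' and A' → β₁ | β₂
(α is the longest common prefix among the alternatives). Repeat until
no nonterminal has two alternatives with a common prefix.

Round 1: P has alternatives sharing prefix '* S'. Introduce P': P → * S P'
  Add: P' → * *
  Add: P' → ε

No remaining common prefixes — done.

Resulting grammar:
P → * S P'
P' → * *
P' → ε
P → S X
X → ) *
S → *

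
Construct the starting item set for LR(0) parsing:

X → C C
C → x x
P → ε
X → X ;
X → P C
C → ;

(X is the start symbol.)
{ [C → . ;], [C → . x x], [P → .], [X → . C C], [X → . P C], [X → . X ;], [X' → . X] }

First, augment the grammar with X' → X
I₀ = CLOSURE({ [X' → . X] }):
  [X' → . X] has the dot before X: add [X → . C C], [X → . X ;], [X → . P C]
  [X → . C C] has the dot before C: add [C → . x x], [C → . ;]
  [X → . P C] has the dot before P: add [P → .]
No further items can be added.

I₀ = { [C → . ;], [C → . x x], [P → .], [X → . C C], [X → . P C], [X → . X ;], [X' → . X] }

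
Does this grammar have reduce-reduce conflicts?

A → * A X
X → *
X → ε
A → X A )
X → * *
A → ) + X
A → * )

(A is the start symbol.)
Yes — I2: [X → .] vs [X → * .]; I8: [X → .] vs [X → * .]

Augment with A' → A and build the canonical LR(0) collection (I0 = CLOSURE({[A' → . A]}), then GOTO on every symbol after a dot until no new states appear). It has 15 states:
  I0: { [A → . ) + X], [A → . * )], [A → . * A X], [A → . X A )], [A' → . A], [X → . * *], [X → . *], [X → .] }  — shift, reduce
  I1: { [A → ) . + X] }  — shift
  I2: { [A → * . )], [A → * . A X], [A → . ) + X], [A → . * )], [A → . * A X], [A → . X A )], [X → * . *], [X → * .], [X → . * *], [X → . *], [X → .] }  — shift, 2 reduces
  I3: { [A' → A .] }  — accept
  I4: { [A → . ) + X], [A → . * )], [A → . * A X], [A → . X A )], [A → X . A )], [X → . * *], [X → . *], [X → .] }  — shift, reduce
  I5: { [A → X A . )] }  — shift
  I6: { [A → X A ) .] }  — reduce
  I7: { [A → ) . + X], [A → * ) .] }  — shift, reduce
  I8: { [A → * . )], [A → * . A X], [A → . ) + X], [A → . * )], [A → . * A X], [A → . X A )], [X → * * .], [X → * . *], [X → * .], [X → . * *], [X → . *], [X → .] }  — shift, 3 reduces
  I9: { [A → * A . X], [X → . * *], [X → . *], [X → .] }  — shift, reduce
  I10: { [X → * . *], [X → * .] }  — shift, reduce
  I11: { [A → * A X .] }  — reduce
  I12: { [X → * * .] }  — reduce
  I13: { [A → ) + . X], [X → . * *], [X → . *], [X → .] }  — shift, reduce
  I14: { [A → ) + X .] }  — reduce

I2 contains complete items [X → .], [X → * .] — reduce-reduce conflict.
I8 contains complete items [X → .], [X → * .], [X → * * .] — reduce-reduce conflict.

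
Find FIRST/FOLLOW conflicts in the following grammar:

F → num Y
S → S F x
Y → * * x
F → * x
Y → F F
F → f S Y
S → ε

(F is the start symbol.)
Yes. S → S F x with FOLLOW(S) on { '*', 'f', 'num' }

Nullable non-terminals: S.
FIRST sets used below: FIRST(S) = { '*', 'f', 'num', ε }, FIRST(F) = { '*', 'f', 'num' }

S: nullable alternative(s) S → ε; FOLLOW(S) = { '*', 'f', 'num' }
  S → S F x: FIRST \ {ε} = { '*', 'f', 'num' } — overlaps FOLLOW(S) on { '*', 'f', 'num' }: CONFLICT
  S → ε: FIRST \ {ε} = { } — this is the only nullable alternative, skip

F, Y have no nullable alternative, so no FIRST/FOLLOW check is needed there.

So the grammar has 1 FIRST/FOLLOW conflict (marked CONFLICT above).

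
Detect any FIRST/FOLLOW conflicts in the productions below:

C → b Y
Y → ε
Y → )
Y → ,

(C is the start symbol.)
A FIRST/FOLLOW conflict occurs when a non-terminal N has a nullable alternative N → β (β ⇒* ε) and another alternative N → α with FIRST(α) ∩ FOLLOW(N) ≠ ∅: on such a lookahead the parser cannot decide between expanding α and letting N vanish via β.

Nullable non-terminals: Y.

Y: nullable alternative(s) Y → ε; FOLLOW(Y) = { $ }
  Y → ε: FIRST \ {ε} = { } — this is the only nullable alternative, skip
  Y → ): FIRST \ {ε} = { ')' } — disjoint from FOLLOW(Y)
  Y → ,: FIRST \ {ε} = { ',' } — disjoint from FOLLOW(Y)

C has no nullable alternative, so no FIRST/FOLLOW check is needed there.

No FIRST/FOLLOW conflicts found.

Answer: No FIRST/FOLLOW conflicts.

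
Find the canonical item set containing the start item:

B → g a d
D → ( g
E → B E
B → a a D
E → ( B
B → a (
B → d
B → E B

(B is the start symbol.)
{ [B → . E B], [B → . a (], [B → . a a D], [B → . d], [B → . g a d], [B' → . B], [E → . ( B], [E → . B E] }

First, augment the grammar with B' → B
I₀ = CLOSURE({ [B' → . B] }):
  [B' → . B] has the dot before B: add [B → . g a d], [B → . a a D], [B → . a (], [B → . d], [B → . E B]
  [B → . E B] has the dot before E: add [E → . B E], [E → . ( B]
No further items can be added.

I₀ = { [B → . E B], [B → . a (], [B → . a a D], [B → . d], [B → . g a d], [B' → . B], [E → . ( B], [E → . B E] }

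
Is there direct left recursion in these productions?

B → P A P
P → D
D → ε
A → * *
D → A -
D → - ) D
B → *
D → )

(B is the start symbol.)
Direct left recursion occurs when N → N α for some non-terminal N (the right-hand side begins with the left-hand side itself).

B → P A P: starts with P
P → D: starts with D
D → ε: starts with ε
A → * *: starts with '*'
D → A -: starts with A
D → - ) D: starts with '-'
B → *: starts with '*'
D → ): starts with ')'

No direct left recursion found.

Answer: No direct left recursion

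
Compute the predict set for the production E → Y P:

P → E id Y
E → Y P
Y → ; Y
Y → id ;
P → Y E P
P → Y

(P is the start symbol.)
PREDICT(E → Y P) = (FIRST(RHS) \ {ε}) ∪ (FOLLOW(E) if ε ∈ FIRST(RHS), i.e. RHS ⇒* ε)
FIRST(Y) = { ';', 'id' }
FIRST(Y P) = { ';', 'id' }
ε ∉ FIRST(Y P), so FOLLOW(E) is not added.
PREDICT(E → Y P) = { ';', 'id' }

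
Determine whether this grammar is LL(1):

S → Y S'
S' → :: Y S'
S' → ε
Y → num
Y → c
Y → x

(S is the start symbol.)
Yes, the grammar is LL(1).

Relevant sets:
  FOLLOW(S') = { $ }

For S':
  PREDICT(S' → :: Y S') = { '::' }
  PREDICT(S' → ε) = { $ }
For Y:
  PREDICT(Y → num) = { 'num' }
  PREDICT(Y → c) = { 'c' }
  PREDICT(Y → x) = { 'x' }
S has a single production, so nothing to check there.

All predict sets are disjoint. The grammar IS LL(1).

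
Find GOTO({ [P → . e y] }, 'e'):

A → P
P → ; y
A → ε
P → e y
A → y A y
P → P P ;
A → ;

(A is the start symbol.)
{ [P → e . y] }

GOTO(I, 'e') = CLOSURE({ [A → αX.β] : [A → α.Xβ] ∈ I, X = 'e' })

Items with dot before 'e', with the dot advanced:
  [P → . e y] → [P → e . y]
Closure adds nothing (no advanced item has the dot before a non-terminal).

GOTO = { [P → e . y] }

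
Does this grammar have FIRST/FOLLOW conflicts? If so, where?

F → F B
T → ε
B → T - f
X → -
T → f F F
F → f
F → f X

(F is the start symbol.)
No FIRST/FOLLOW conflicts.

Nullable non-terminals: T.

T: nullable alternative(s) T → ε; FOLLOW(T) = { '-' }
  T → ε: FIRST \ {ε} = { } — this is the only nullable alternative, skip
  T → f F F: FIRST \ {ε} = { 'f' } — disjoint from FOLLOW(T)

B, F, X have no nullable alternative, so no FIRST/FOLLOW check is needed there.

No FIRST/FOLLOW conflicts found.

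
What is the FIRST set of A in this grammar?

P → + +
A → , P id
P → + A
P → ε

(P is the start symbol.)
{ ',' }

To compute FIRST(A), examine every production with A on the left-hand side, reading each right-hand side left to right until a non-nullable symbol is reached.

From A → , P id:
  - ',' is a terminal: add ',' and stop

Collecting: FIRST(A) = { ',' }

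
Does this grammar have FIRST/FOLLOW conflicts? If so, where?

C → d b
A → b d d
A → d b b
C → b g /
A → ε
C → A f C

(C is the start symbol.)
No FIRST/FOLLOW conflicts.

A FIRST/FOLLOW conflict occurs when a non-terminal N has a nullable alternative N → β (β ⇒* ε) and another alternative N → α with FIRST(α) ∩ FOLLOW(N) ≠ ∅: on such a lookahead the parser cannot decide between expanding α and letting N vanish via β.

Nullable non-terminals: A.

A: nullable alternative(s) A → ε; FOLLOW(A) = { 'f' }
  A → b d d: FIRST \ {ε} = { 'b' } — disjoint from FOLLOW(A)
  A → d b b: FIRST \ {ε} = { 'd' } — disjoint from FOLLOW(A)
  A → ε: FIRST \ {ε} = { } — this is the only nullable alternative, skip

C has no nullable alternative, so no FIRST/FOLLOW check is needed there.

No FIRST/FOLLOW conflicts found.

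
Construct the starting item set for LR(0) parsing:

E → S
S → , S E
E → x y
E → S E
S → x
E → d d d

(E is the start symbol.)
{ [E → . S E], [E → . S], [E → . d d d], [E → . x y], [E' → . E], [S → . , S E], [S → . x] }

First, augment the grammar with E' → E
I₀ = CLOSURE({ [E' → . E] }):
  [E' → . E] has the dot before E: add [E → . S], [E → . x y], [E → . S E], [E → . d d d]
  [E → . S] has the dot before S: add [S → . , S E], [S → . x]
No further items can be added.

I₀ = { [E → . S E], [E → . S], [E → . d d d], [E → . x y], [E' → . E], [S → . , S E], [S → . x] }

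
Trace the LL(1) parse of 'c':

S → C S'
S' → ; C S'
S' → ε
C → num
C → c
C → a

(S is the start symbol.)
LL(1) parsing maintains a stack (initially the start symbol over $) and the input. At each step: if the stack top is a terminal, match it against the current input token; if it is a non-terminal N, replace it with the RHS of M[N, lookahead] (the unique production whose predict set contains the lookahead).

Stack is shown with the top on the left.

Stack   Input  Action
---------------------
S $     c $    output S → C S'
C S' $  c $    output C → c
c S' $  c $    match 'c'
S' $    $      output S' → ε
$       $      accept

The string is accepted.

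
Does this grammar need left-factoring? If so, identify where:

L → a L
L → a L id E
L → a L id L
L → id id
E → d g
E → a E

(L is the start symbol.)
Yes, L has productions with common prefix 'a L'

Left-factoring is needed when two productions for the same non-terminal
share a common prefix on the right-hand side.

Productions for L:
  L → a L
  L → a L id E
  L → a L id L
  L → id id
Productions for E:
  E → d g
  E → a E

Found common prefix 'a L' in productions for L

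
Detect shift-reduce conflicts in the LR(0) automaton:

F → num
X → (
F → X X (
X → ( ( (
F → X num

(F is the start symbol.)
A shift-reduce conflict occurs when an LR(0) state has both:
  - a complete (reduce) item [A → α .] (dot at the end), and
  - a shift item [B → β . c γ] (dot before a terminal).

Augment with F' → F and build the canonical LR(0) collection (I0 = CLOSURE({[F' → . F]}), then GOTO on every symbol after a dot until no new states appear). It has 10 states:
  I0: { [F → . X X (], [F → . X num], [F → . num], [F' → . F], [X → . ( ( (], [X → . (] }  — shift
  I1: { [X → ( . ( (], [X → ( .] }  — shift, reduce
  I2: { [F' → F .] }  — accept
  I3: { [F → X . X (], [F → X . num], [X → . ( ( (], [X → . (] }  — shift
  I4: { [F → num .] }  — reduce
  I5: { [F → X X . (] }  — shift
  I6: { [F → X num .] }  — reduce
  I7: { [F → X X ( .] }  — reduce
  I8: { [X → ( ( . (] }  — shift
  I9: { [X → ( ( ( .] }  — reduce

I1 contains reduce item [X → ( .] and shift item [X → ( . ( (] — shift-reduce conflict.

Answer: Yes — I1: [X → ( .] vs [X → ( . ( (]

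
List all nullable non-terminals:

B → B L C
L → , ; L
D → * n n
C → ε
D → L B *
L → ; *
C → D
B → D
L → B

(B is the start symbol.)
ε-productions: C → ε
So C is immediately nullable.
No further non-terminal can be added: every production for the remaining non-terminals contains a terminal or a non-nullable non-terminal.
Nullable = { 'C' }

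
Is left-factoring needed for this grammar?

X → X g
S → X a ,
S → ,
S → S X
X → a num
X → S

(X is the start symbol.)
No, left-factoring is not needed

Left-factoring is needed when two productions for the same non-terminal
share a common prefix on the right-hand side.

Productions for X:
  X → X g
  X → a num
  X → S
Productions for S:
  S → X a ,
  S → ,
  S → S X

No common prefixes found.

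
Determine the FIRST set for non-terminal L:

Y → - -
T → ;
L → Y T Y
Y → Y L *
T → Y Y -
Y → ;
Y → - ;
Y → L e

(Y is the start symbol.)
{ '-', ';' }

To compute FIRST(L), examine every production with L on the left-hand side, reading each right-hand side left to right until a non-nullable symbol is reached.

FIRST sets of the other non-terminals involved (by the same procedure, iterated to a fixed point):
  FIRST(Y) = { '-', ';' }

From L → Y T Y:
  - Y is a non-terminal: add FIRST(Y) \ {ε} = { '-', ';' }
    Y is not nullable, so stop

Collecting: FIRST(L) = { '-', ';' }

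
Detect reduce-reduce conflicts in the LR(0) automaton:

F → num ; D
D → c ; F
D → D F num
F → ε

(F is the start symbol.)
A reduce-reduce conflict occurs when an LR(0) state has two complete items [A → α .] and [B → β .] — both call for a reduction, and with no lookahead the parser cannot choose between them.

Augment with F' → F and build the canonical LR(0) collection (I0 = CLOSURE({[F' → . F]}), then GOTO on every symbol after a dot until no new states appear). It has 10 states:
  I0: { [F → . num ; D], [F → .], [F' → . F] }  — shift, reduce
  I1: { [F' → F .] }  — accept
  I2: { [F → num . ; D] }  — shift
  I3: { [D → . D F num], [D → . c ; F], [F → num ; . D] }  — shift
  I4: { [D → D . F num], [F → . num ; D], [F → .], [F → num ; D .] }  — shift, 2 reduces
  I5: { [D → c . ; F] }  — shift
  I6: { [D → c ; . F], [F → . num ; D], [F → .] }  — shift, reduce
  I7: { [D → c ; F .] }  — reduce
  I8: { [D → D F . num] }  — shift
  I9: { [D → D F num .] }  — reduce

I4 contains complete items [F → .], [F → num ; D .] — reduce-reduce conflict.

Answer: Yes — I4: [F → .] vs [F → num ; D .]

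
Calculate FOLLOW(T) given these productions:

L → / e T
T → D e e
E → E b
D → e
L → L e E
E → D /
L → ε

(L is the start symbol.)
To compute FOLLOW(T), find every occurrence of T on a right-hand side N → α T β: add FIRST(β) \ {ε}, and if β is empty or nullable also add FOLLOW(N). Iterate to a fixed point.

In L → / e T: T is at the end, add FOLLOW(L)

The FOLLOW sets referred to above (computed the same way, to a fixed point):
  FOLLOW(L) = { $, 'e' }

Taking the union: FOLLOW(T) = { $, 'e' }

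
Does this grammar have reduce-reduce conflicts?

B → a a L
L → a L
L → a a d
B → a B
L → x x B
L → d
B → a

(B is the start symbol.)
A reduce-reduce conflict occurs when an LR(0) state has two complete items [A → α .] and [B → β .] — both call for a reduction, and with no lookahead the parser cannot choose between them.

Augment with B' → B and build the canonical LR(0) collection (I0 = CLOSURE({[B' → . B]}), then GOTO on every symbol after a dot until no new states appear). It has 14 states:
  I0: { [B → . a B], [B → . a a L], [B → . a], [B' → . B] }  — shift
  I1: { [B' → B .] }  — accept
  I2: { [B → . a B], [B → . a a L], [B → . a], [B → a . B], [B → a . a L], [B → a .] }  — shift, reduce
  I3: { [B → a B .] }  — reduce
  I4: { [B → . a B], [B → . a a L], [B → . a], [B → a . B], [B → a . a L], [B → a .], [B → a a . L], [L → . a L], [L → . a a d], [L → . d], [L → . x x B] }  — shift, reduce
  I5: { [B → a a L .] }  — reduce
  I6: { [B → . a B], [B → . a a L], [B → . a], [B → a . B], [B → a . a L], [B → a .], [B → a a . L], [L → . a L], [L → . a a d], [L → . d], [L → . x x B], [L → a . L], [L → a . a d] }  — shift, reduce
  I7: { [L → d .] }  — reduce
  I8: { [L → x . x B] }  — shift
  I9: { [B → . a B], [B → . a a L], [B → . a], [L → x x . B] }  — shift
  I10: { [L → x x B .] }  — reduce
  I11: { [B → a a L .], [L → a L .] }  — 2 reduces
  I12: { [B → . a B], [B → . a a L], [B → . a], [B → a . B], [B → a . a L], [B → a .], [B → a a . L], [L → . a L], [L → . a a d], [L → . d], [L → . x x B], [L → a . L], [L → a . a d], [L → a a . d] }  — shift, reduce
  I13: { [L → a a d .], [L → d .] }  — 2 reduces

I11 contains complete items [B → a a L .], [L → a L .] — reduce-reduce conflict.
I13 contains complete items [L → a a d .], [L → d .] — reduce-reduce conflict.

Answer: Yes — I11: [B → a a L .] vs [L → a L .]; I13: [L → a a d .] vs [L → d .]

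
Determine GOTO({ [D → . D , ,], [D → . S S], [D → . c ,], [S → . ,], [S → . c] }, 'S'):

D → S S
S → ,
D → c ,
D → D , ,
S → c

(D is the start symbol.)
{ [D → S . S], [S → . ,], [S → . c] }

GOTO(I, 'S') = CLOSURE({ [A → αX.β] : [A → α.Xβ] ∈ I, X = 'S' })

Items with dot before 'S', with the dot advanced:
  [D → . S S] → [D → S . S]
Closure of the advanced items:
  [D → S . S] has the dot before S: add [S → . ,], [S → . c]

GOTO = { [D → S . S], [S → . ,], [S → . c] }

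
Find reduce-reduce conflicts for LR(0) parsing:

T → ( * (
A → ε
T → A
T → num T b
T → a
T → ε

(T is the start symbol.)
Yes — I0: [A → .] vs [T → .]; I5: [A → .] vs [T → .]

A reduce-reduce conflict occurs when an LR(0) state has two complete items [A → α .] and [B → β .] — both call for a reduction, and with no lookahead the parser cannot choose between them.

Augment with T' → T and build the canonical LR(0) collection (I0 = CLOSURE({[T' → . T]}), then GOTO on every symbol after a dot until no new states appear). It has 10 states:
  I0: { [A → .], [T → . ( * (], [T → . A], [T → . a], [T → . num T b], [T → .], [T' → . T] }  — shift, 2 reduces
  I1: { [T → ( . * (] }  — shift
  I2: { [T → A .] }  — reduce
  I3: { [T' → T .] }  — accept
  I4: { [T → a .] }  — reduce
  I5: { [A → .], [T → . ( * (], [T → . A], [T → . a], [T → . num T b], [T → .], [T → num . T b] }  — shift, 2 reduces
  I6: { [T → num T . b] }  — shift
  I7: { [T → num T b .] }  — reduce
  I8: { [T → ( * . (] }  — shift
  I9: { [T → ( * ( .] }  — reduce

I0 contains complete items [A → .], [T → .] — reduce-reduce conflict.
I5 contains complete items [A → .], [T → .] — reduce-reduce conflict.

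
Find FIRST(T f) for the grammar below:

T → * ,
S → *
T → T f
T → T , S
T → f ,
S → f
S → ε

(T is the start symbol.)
FIRST sets of the non-terminals involved (from the grammar, by fixed-point iteration):
  FIRST(T) = { '*', 'f' }

To compute FIRST(T f), process the symbols left to right:
Symbol T is a non-terminal. Add FIRST(T) \ {ε} = { '*', 'f' }
T is not nullable (ε ∉ FIRST(T)), so stop here.
FIRST(T f) = { '*', 'f' }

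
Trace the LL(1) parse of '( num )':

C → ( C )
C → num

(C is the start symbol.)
Stack is shown with the top on the left.

Stack    Input      Action
--------------------------
C $      ( num ) $  output C → ( C )
( C ) $  ( num ) $  match '('
C ) $    num ) $    output C → num
num ) $  num ) $    match 'num'
) $      ) $        match ')'
$        $          accept

The string is accepted.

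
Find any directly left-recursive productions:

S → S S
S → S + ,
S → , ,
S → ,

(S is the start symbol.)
Yes, S is left-recursive

S → S S: LEFT RECURSIVE (starts with S)
S → S + ,: LEFT RECURSIVE (starts with S)
S → , ,: starts with ','
S → ,: starts with ','

The grammar has direct left recursion on: S.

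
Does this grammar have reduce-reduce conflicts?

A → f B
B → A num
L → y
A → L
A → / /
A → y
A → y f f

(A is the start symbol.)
A reduce-reduce conflict occurs when an LR(0) state has two complete items [A → α .] and [B → β .] — both call for a reduction, and with no lookahead the parser cannot choose between them.

Augment with A' → A and build the canonical LR(0) collection (I0 = CLOSURE({[A' → . A]}), then GOTO on every symbol after a dot until no new states appear). It has 12 states:
  I0: { [A → . / /], [A → . L], [A → . f B], [A → . y f f], [A → . y], [A' → . A], [L → . y] }  — shift
  I1: { [A → / . /] }  — shift
  I2: { [A' → A .] }  — accept
  I3: { [A → L .] }  — reduce
  I4: { [A → . / /], [A → . L], [A → . f B], [A → . y f f], [A → . y], [A → f . B], [B → . A num], [L → . y] }  — shift
  I5: { [A → y . f f], [A → y .], [L → y .] }  — shift, 2 reduces
  I6: { [A → y f . f] }  — shift
  I7: { [A → y f f .] }  — reduce
  I8: { [B → A . num] }  — shift
  I9: { [A → f B .] }  — reduce
  I10: { [B → A num .] }  — reduce
  I11: { [A → / / .] }  — reduce

I5 contains complete items [A → y .], [L → y .] — reduce-reduce conflict.

Answer: Yes — I5: [A → y .] vs [L → y .]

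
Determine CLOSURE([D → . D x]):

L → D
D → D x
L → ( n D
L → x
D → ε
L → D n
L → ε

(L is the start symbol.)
{ [D → . D x], [D → .] }

Start with: [D → . D x]
  [D → . D x] has the dot before D: add [D → .]
No further items can be added.

CLOSURE = { [D → . D x], [D → .] }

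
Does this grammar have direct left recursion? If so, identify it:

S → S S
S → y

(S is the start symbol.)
S → S S: LEFT RECURSIVE (starts with S)
S → y: starts with y

The grammar has direct left recursion on: S.

Answer: Yes, S is left-recursive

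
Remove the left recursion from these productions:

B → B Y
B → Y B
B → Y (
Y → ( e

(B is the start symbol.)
B → Y B B'
B → Y ( B'
B' → Y B'
B' → ε
Y → ( e

B is directly left-recursive. The standard transformation for
  A → A α₁ | ... | A α_m | β₁ | ... | β_n
is
  A  → β₁ A' | ... | β_n A'
  A' → α₁ A' | ... | α_m A' | ε

B → Y B becomes B → Y B B'
B → Y ( becomes B → Y ( B'
B → B Y becomes B' → Y B'
Add B' → ε

Productions for other non-terminals are unchanged:
  Y → ( e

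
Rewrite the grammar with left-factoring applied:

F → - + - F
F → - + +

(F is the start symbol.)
Left-factoring transforms A → αβ₁ | αβ₂ into A → αA' and A' → β₁ | β₂
(α is the longest common prefix among the alternatives). Repeat until
no nonterminal has two alternatives with a common prefix.

Round 1: F has alternatives sharing prefix '- +'. Introduce F': F → - + F'
  Add: F' → - F
  Add: F' → +

No remaining common prefixes — done.

Resulting grammar:
F → - + F'
F' → - F
F' → +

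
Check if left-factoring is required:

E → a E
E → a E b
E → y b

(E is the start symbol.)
Yes, E has productions with common prefix 'a E'

Left-factoring is needed when two productions for the same non-terminal
share a common prefix on the right-hand side.

Productions for E:
  E → a E
  E → a E b
  E → y b

Found common prefix 'a E' in productions for E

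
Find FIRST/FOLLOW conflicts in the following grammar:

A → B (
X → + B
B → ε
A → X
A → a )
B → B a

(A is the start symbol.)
A FIRST/FOLLOW conflict occurs when a non-terminal N has a nullable alternative N → β (β ⇒* ε) and another alternative N → α with FIRST(α) ∩ FOLLOW(N) ≠ ∅: on such a lookahead the parser cannot decide between expanding α and letting N vanish via β.

Nullable non-terminals: B.
FIRST sets used below: FIRST(B) = { 'a', ε }

B: nullable alternative(s) B → ε; FOLLOW(B) = { $, '(', 'a' }
  B → ε: FIRST \ {ε} = { } — this is the only nullable alternative, skip
  B → B a: FIRST \ {ε} = { 'a' } — overlaps FOLLOW(B) on { 'a' }: CONFLICT

A, X have no nullable alternative, so no FIRST/FOLLOW check is needed there.

So the grammar has 1 FIRST/FOLLOW conflict (marked CONFLICT above).

Answer: Yes. B → B a with FOLLOW(B) on { 'a' }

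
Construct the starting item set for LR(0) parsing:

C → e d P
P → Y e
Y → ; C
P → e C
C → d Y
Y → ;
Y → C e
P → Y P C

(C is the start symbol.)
First, augment the grammar with C' → C
I₀ = CLOSURE({ [C' → . C] }):
  [C' → . C] has the dot before C: add [C → . e d P], [C → . d Y]
No further items can be added.

I₀ = { [C → . d Y], [C → . e d P], [C' → . C] }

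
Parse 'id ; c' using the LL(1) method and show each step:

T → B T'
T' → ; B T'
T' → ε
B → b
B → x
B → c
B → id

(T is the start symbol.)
Stack is shown with the top on the left.

Stack     Input     Action
--------------------------
T $       id ; c $  output T → B T'
B T' $    id ; c $  output B → id
id T' $   id ; c $  match 'id'
T' $      ; c $     output T' → ; B T'
; B T' $  ; c $     match ';'
B T' $    c $       output B → c
c T' $    c $       match 'c'
T' $      $         output T' → ε
$         $         accept

The string is accepted.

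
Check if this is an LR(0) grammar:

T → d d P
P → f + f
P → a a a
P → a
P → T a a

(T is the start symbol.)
A grammar is LR(0) if no state in the canonical LR(0) collection has:
  - both a shift item (dot before a terminal) and a complete item (shift-reduce conflict), or
  - two or more complete items (reduce-reduce conflict; the accept item [T' → T .] counts as a complete item here).

Augment with T' → T and build the canonical LR(0) collection (I0 = CLOSURE({[T' → . T]}), then GOTO on every symbol after a dot until no new states appear). It has 14 states:
  I0: { [T → . d d P], [T' → . T] }  — shift
  I1: { [T' → T .] }  — accept
  I2: { [T → d . d P] }  — shift
  I3: { [P → . T a a], [P → . a a a], [P → . a], [P → . f + f], [T → . d d P], [T → d d . P] }  — shift
  I4: { [T → d d P .] }  — reduce
  I5: { [P → T . a a] }  — shift
  I6: { [P → a . a a], [P → a .] }  — shift, reduce
  I7: { [P → f . + f] }  — shift
  I8: { [P → f + . f] }  — shift
  I9: { [P → f + f .] }  — reduce
  I10: { [P → a a . a] }  — shift
  I11: { [P → a a a .] }  — reduce
  I12: { [P → T a . a] }  — shift
  I13: { [P → T a a .] }  — reduce

Conflict in state I6:
  Shift-reduce conflict between [P → a .] and [P → a . a a]
So the grammar is NOT LR(0).

Answer: No. Shift-reduce conflict between [P → a .] and [P → a . a a]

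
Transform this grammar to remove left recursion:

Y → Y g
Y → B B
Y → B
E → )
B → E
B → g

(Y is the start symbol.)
Y → B B Y'
Y → B Y'
Y' → g Y'
Y' → ε
E → )
B → E
B → g

Y is directly left-recursive. The standard transformation for
  A → A α₁ | ... | A α_m | β₁ | ... | β_n
is
  A  → β₁ A' | ... | β_n A'
  A' → α₁ A' | ... | α_m A' | ε

Y → B B becomes Y → B B Y'
Y → B becomes Y → B Y'
Y → Y g becomes Y' → g Y'
Add Y' → ε

Productions for other non-terminals are unchanged:
  E → )
  B → E
  B → g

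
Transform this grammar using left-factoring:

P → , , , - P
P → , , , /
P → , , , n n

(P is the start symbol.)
Left-factoring transforms A → αβ₁ | αβ₂ into A → αA' and A' → β₁ | β₂
(α is the longest common prefix among the alternatives). Repeat until
no nonterminal has two alternatives with a common prefix.

Round 1: P has alternatives sharing prefix ', , ,'. Introduce P': P → , , , P'
  Add: P' → - P
  Add: P' → /
  Add: P' → n n

No remaining common prefixes — done.

Resulting grammar:
P → , , , P'
P' → - P
P' → /
P' → n n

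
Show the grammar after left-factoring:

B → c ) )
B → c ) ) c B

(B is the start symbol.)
B → c ) ) B'
B' → ε
B' → c B

Left-factoring transforms A → αβ₁ | αβ₂ into A → αA' and A' → β₁ | β₂
(α is the longest common prefix among the alternatives). Repeat until
no nonterminal has two alternatives with a common prefix.

Round 1: B has alternatives sharing prefix 'c ) )'. Introduce B': B → c ) ) B'
  Add: B' → ε
  Add: B' → c B

No remaining common prefixes — done.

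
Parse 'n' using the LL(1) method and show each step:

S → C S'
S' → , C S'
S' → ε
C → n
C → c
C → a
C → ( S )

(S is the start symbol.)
LL(1) parsing maintains a stack (initially the start symbol over $) and the input. At each step: if the stack top is a terminal, match it against the current input token; if it is a non-terminal N, replace it with the RHS of M[N, lookahead] (the unique production whose predict set contains the lookahead).

Stack is shown with the top on the left.

Stack   Input  Action
---------------------
S $     n $    output S → C S'
C S' $  n $    output C → n
n S' $  n $    match 'n'
S' $    $      output S' → ε
$       $      accept

The string is accepted.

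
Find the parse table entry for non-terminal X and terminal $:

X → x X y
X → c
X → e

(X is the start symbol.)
To find M[X, $], we find productions for X where $ is in the predict set (PREDICT(N → α) = (FIRST(α) \ {ε}) ∪ (FOLLOW(N) if α ⇒* ε)).

X → x X y: PREDICT = { 'x' }
X → c: PREDICT = { 'c' }
X → e: PREDICT = { 'e' }

M[X, $] is empty (no production applies)

Answer: Empty (error entry)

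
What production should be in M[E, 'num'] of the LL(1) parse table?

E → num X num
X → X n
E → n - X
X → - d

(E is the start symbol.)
To find M[E, 'num'], we find productions for E where 'num' is in the predict set (PREDICT(N → α) = (FIRST(α) \ {ε}) ∪ (FOLLOW(N) if α ⇒* ε)).

E → num X num: PREDICT = { 'num' }
  'num' is in predict set, so this production goes in M[E, 'num']
E → n - X: PREDICT = { 'n' }

M[E, 'num'] = E → num X num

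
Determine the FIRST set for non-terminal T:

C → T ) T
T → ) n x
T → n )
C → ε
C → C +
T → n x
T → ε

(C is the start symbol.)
{ ')', 'n', ε }

From T → ) n x:
  - ')' is a terminal: add ')' and stop
From T → n ):
  - n is a terminal: add 'n' and stop
From T → n x:
  - n is a terminal: add 'n' and stop
From T → ε:
  - ε-production, so ε ∈ FIRST(T)

Collecting: FIRST(T) = { ')', 'n', ε }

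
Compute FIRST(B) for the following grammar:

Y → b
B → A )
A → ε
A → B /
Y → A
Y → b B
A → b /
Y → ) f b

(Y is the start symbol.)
FIRST sets of the other non-terminals involved (by the same procedure, iterated to a fixed point):
  FIRST(A) = { ')', 'b', ε }

From B → A ):
  - A is a non-terminal: add FIRST(A) \ {ε} = { ')', 'b' }
    A is nullable, so continue to the next symbol
  - ')' is a terminal: add ')' and stop

Collecting: FIRST(B) = { ')', 'b' }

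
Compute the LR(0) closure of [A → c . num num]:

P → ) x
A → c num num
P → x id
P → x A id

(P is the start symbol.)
To compute CLOSURE, for each item [A → α.Bβ] where B is a non-terminal, add [B → .γ] for all productions B → γ; repeat for the newly added items until nothing changes.

Start with: [A → c . num num]
The dot precedes the terminal num, so nothing is added.

CLOSURE = { [A → c . num num] }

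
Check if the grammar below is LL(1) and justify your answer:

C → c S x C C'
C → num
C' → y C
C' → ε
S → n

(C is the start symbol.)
No. Predict set conflict for C': { 'y' }

A grammar is LL(1) if for each non-terminal N with multiple productions, the predict sets of those productions are pairwise disjoint, where PREDICT(N → α) = (FIRST(α) \ {ε}) ∪ (FOLLOW(N) if α ⇒* ε).

Relevant sets:
  FOLLOW(C') = { $, 'y' }

For C:
  PREDICT(C → c S x C C') = { 'c' }
  PREDICT(C → num) = { 'num' }
For C':
  PREDICT(C' → y C) = { 'y' }
  PREDICT(C' → ε) = { $, 'y' }
S has a single production, so nothing to check there.

Conflict found: Predict set conflict for C': { 'y' }
The grammar is NOT LL(1).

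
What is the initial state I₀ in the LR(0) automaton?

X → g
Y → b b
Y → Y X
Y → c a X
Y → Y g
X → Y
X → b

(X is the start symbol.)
{ [X → . Y], [X → . b], [X → . g], [X' → . X], [Y → . Y X], [Y → . Y g], [Y → . b b], [Y → . c a X] }

First, augment the grammar with X' → X
I₀ = CLOSURE({ [X' → . X] }):
  [X' → . X] has the dot before X: add [X → . g], [X → . Y], [X → . b]
  [X → . Y] has the dot before Y: add [Y → . b b], [Y → . Y X], [Y → . c a X], [Y → . Y g]
No further items can be added.

I₀ = { [X → . Y], [X → . b], [X → . g], [X' → . X], [Y → . Y X], [Y → . Y g], [Y → . b b], [Y → . c a X] }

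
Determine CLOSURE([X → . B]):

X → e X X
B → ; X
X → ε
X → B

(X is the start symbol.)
{ [B → . ; X], [X → . B] }

To compute CLOSURE, for each item [A → α.Bβ] where B is a non-terminal, add [B → .γ] for all productions B → γ; repeat for the newly added items until nothing changes.

Start with: [X → . B]
  [X → . B] has the dot before B: add [B → . ; X]
No further items can be added.

CLOSURE = { [B → . ; X], [X → . B] }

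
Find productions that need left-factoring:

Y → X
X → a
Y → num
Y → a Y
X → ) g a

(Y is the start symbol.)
No, left-factoring is not needed

Left-factoring is needed when two productions for the same non-terminal
share a common prefix on the right-hand side.

Productions for Y:
  Y → X
  Y → num
  Y → a Y
Productions for X:
  X → a
  X → ) g a

No common prefixes found.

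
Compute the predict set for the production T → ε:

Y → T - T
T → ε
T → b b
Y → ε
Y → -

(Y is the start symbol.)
PREDICT(T → ε) = (FIRST(RHS) \ {ε}) ∪ (FOLLOW(T) if ε ∈ FIRST(RHS), i.e. RHS ⇒* ε)
The right-hand side is ε (FIRST(ε) = { ε }), so the predict set is FOLLOW(T) = { $, '-' }
PREDICT(T → ε) = { $, '-' }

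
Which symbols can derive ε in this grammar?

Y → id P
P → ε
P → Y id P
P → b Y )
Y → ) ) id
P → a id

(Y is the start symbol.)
{ 'P' }

A non-terminal is nullable if it can derive ε (the empty string): either it has an ε-production, or it has a production whose right-hand side consists entirely of nullable non-terminals.

ε-productions: P → ε
So P is immediately nullable.
No further non-terminal can be added: every production for the remaining non-terminals contains a terminal or a non-nullable non-terminal.
Nullable = { 'P' }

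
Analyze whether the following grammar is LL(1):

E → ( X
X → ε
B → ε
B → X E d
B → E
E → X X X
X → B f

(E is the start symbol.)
No. Predict set conflict for E: { '(' }

Relevant sets:
  FIRST(X) = { '(', 'd', 'f', ε }
  FIRST(B) = { '(', 'd', 'f', ε }
  FIRST(E) = { '(', 'd', 'f', ε }
  FOLLOW(E) = { $, 'd', 'f' }
  FOLLOW(X) = { $, '(', 'd', 'f' }
  FOLLOW(B) = { 'f' }

For E:
  PREDICT(E → '(' X) = { '(' }
  PREDICT(E → X X X) = { $, '(', 'd', 'f' }
For X:
  PREDICT(X → ε) = { $, '(', 'd', 'f' }
  PREDICT(X → B f) = { '(', 'd', 'f' }
For B:
  PREDICT(B → ε) = { 'f' }
  PREDICT(B → X E d) = { '(', 'd', 'f' }
  PREDICT(B → E) = { '(', 'd', 'f' }

Conflict found: Predict set conflict for E: { '(' }
The grammar is NOT LL(1).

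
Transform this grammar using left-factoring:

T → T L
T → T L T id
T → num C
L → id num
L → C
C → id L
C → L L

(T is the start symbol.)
Left-factoring transforms A → αβ₁ | αβ₂ into A → αA' and A' → β₁ | β₂
(α is the longest common prefix among the alternatives). Repeat until
no nonterminal has two alternatives with a common prefix.

Round 1: T has alternatives sharing prefix 'T L'. Introduce T': T → T L T'
  Add: T' → ε
  Add: T' → T id

No remaining common prefixes — done.

Resulting grammar:
T → T L T'
T' → ε
T' → T id
T → num C
L → id num
L → C
C → id L
C → L L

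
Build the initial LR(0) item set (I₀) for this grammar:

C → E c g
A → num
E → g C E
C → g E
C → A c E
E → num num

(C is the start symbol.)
First, augment the grammar with C' → C
I₀ = CLOSURE({ [C' → . C] }):
  [C' → . C] has the dot before C: add [C → . E c g], [C → . g E], [C → . A c E]
  [C → . E c g] has the dot before E: add [E → . g C E], [E → . num num]
  [C → . A c E] has the dot before A: add [A → . num]
No further items can be added.

I₀ = { [A → . num], [C → . A c E], [C → . E c g], [C → . g E], [C' → . C], [E → . g C E], [E → . num num] }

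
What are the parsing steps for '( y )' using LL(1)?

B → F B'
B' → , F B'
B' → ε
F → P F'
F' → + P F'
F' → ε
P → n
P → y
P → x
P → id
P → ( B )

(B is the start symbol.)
LL(1) parsing maintains a stack (initially the start symbol over $) and the input. At each step: if the stack top is a terminal, match it against the current input token; if it is a non-terminal N, replace it with the RHS of M[N, lookahead] (the unique production whose predict set contains the lookahead).

Stack is shown with the top on the left.

Stack              Input    Action
----------------------------------
B $                ( y ) $  output B → F B'
F B' $             ( y ) $  output F → P F'
P F' B' $          ( y ) $  output P → ( B )
( B ) F' B' $      ( y ) $  match '('
B ) F' B' $        y ) $    output B → F B'
F B' ) F' B' $     y ) $    output F → P F'
P F' B' ) F' B' $  y ) $    output P → y
y F' B' ) F' B' $  y ) $    match 'y'
F' B' ) F' B' $    ) $      output F' → ε
B' ) F' B' $       ) $      output B' → ε
) F' B' $          ) $      match ')'
F' B' $            $        output F' → ε
B' $               $        output B' → ε
$                  $        accept

The string is accepted.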